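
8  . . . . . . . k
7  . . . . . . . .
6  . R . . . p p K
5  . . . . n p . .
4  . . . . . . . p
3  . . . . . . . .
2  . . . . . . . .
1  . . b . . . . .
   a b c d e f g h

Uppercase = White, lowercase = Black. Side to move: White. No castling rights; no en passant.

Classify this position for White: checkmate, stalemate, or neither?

checkmate

White to move; white king on h6.
In check: yes, from the black bishop on c1.
King squares — g5: attacked by Bc1; h5: attacked by Pg6; g6: attacked by Ne5; g7: attacked by Kh8; h7: attacked by Kh8.
Legal moves for White: none.
In check with no legal moves → checkmate.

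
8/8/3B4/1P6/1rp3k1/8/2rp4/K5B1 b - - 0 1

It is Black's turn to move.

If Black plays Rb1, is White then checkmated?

After Rb1: white king on a1; in check: yes, from the black rook on b1.
White has 1 legal reply: Kxb1.
In check but a legal move exists → not checkmate.

no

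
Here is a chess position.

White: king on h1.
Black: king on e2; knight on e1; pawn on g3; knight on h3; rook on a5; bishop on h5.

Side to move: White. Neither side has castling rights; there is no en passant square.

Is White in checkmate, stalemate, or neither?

stalemate

White to move; white king on h1.
In check: no.
King squares — g1: attacked by Nh3; g2: attacked by Ne1; h2: attacked by Pg3.
Legal moves for White: none.
Not in check and no legal moves → stalemate.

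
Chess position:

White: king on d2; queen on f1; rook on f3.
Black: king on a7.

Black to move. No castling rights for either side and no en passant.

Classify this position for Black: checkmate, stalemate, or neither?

Black to move; black king on a7.
In check: no.
Legal moves for Black: Kb8, Ka8, Kb7, Kb6.
Black has 4 legal moves and is not in check → neither.

neither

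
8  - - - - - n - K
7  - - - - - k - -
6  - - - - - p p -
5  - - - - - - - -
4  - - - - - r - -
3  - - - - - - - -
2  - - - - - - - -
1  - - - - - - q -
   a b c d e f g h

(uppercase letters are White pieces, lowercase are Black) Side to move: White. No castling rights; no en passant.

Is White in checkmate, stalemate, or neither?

stalemate

White to move; white king on h8.
In check: no.
King squares — g7: attacked by Kf7; h7: attacked by Nf8; g8: attacked by Kf7.
Legal moves for White: none.
Not in check and no legal moves → stalemate.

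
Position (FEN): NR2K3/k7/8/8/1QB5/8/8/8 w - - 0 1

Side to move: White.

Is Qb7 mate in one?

yes

After Qb7: black king on a7; in check: yes, from the white queen on b7.
King squares — a6: attacked by Bc4; b6: attacked by Qb7; b7: attacked by Rb8; a8: attacked by Qb7; b8: attacked by Qb7.
Black has no legal moves → checkmate.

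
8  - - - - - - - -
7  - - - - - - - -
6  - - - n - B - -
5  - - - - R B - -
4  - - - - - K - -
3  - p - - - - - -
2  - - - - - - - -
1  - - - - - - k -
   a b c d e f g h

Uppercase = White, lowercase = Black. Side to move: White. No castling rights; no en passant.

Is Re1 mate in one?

no

After Re1: black king on g1; in check: yes, from the white rook on e1.
Black has 3 legal replies: Kh2, Kg2, Kf2.
In check but a legal move exists → not checkmate.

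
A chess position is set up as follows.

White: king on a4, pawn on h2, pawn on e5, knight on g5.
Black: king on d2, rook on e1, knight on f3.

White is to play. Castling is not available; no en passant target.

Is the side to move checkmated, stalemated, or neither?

White to move; white king on a4.
In check: no.
Legal moves for White: Nh7, Nf7, Ne6, Ne4+, Nh3, Nxf3+, Kb5, Ka5, Kb4, Kb3, Ka3, e6, h3, h4.
White has 14 legal moves and is not in check → neither.

neither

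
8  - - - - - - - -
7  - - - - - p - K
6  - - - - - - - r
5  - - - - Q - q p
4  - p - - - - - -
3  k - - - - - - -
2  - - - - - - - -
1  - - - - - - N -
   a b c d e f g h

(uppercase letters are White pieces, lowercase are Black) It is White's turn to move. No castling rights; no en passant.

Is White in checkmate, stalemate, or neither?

White to move; white king on h7.
In check: yes, from the black rook on h6.
King squares — g6: attacked by Qg5; h6: attacked by Qg5; g7: attacked by Qg5; g8: attacked by Qg5; h8: attacked by Rh6.
Legal moves for White: none.
In check with no legal moves → checkmate.

checkmate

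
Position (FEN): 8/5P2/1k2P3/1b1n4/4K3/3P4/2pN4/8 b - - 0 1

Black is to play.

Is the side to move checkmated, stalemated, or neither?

Black to move; black king on b6.
In check: no.
Legal moves for Black include: Kc7, Kb7, Ka7, Kc6, Ka6, Kc5, Ka5, Ne7, Nc7, Nf6+, Nf4, Nb4, Ne3, Nc3+, Be8, Bd7, Bc6, Ba6, ... (list truncated; more exist).
Black has legal moves and is not in check → neither.

neither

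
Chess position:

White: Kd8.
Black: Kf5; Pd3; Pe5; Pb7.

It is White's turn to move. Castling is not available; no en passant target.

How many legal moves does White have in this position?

White to move; king on d8.
In check: no.
Legal moves: Ke8, Kc8, Ke7, Kd7, Kc7.
Count: 5.

5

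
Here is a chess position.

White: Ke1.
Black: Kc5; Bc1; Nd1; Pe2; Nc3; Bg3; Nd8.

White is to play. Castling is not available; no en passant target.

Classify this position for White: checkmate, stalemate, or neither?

White to move; white king on e1.
In check: yes, from the black bishop on g3.
King squares — d1: attacked by Pe2; f1: attacked by Pe2; d2: attacked by Bc1; e2: attacked by Nc3; f2: attacked by Nd1.
Legal moves for White: none.
In check with no legal moves → checkmate.

checkmate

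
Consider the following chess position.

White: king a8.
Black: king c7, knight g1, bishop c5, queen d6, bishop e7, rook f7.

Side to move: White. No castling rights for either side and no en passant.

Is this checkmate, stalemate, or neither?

stalemate

White to move; white king on a8.
In check: no.
King squares — a7: attacked by Bc5; b7: attacked by Kc7; b8: attacked by Kc7.
Legal moves for White: none.
Not in check and no legal moves → stalemate.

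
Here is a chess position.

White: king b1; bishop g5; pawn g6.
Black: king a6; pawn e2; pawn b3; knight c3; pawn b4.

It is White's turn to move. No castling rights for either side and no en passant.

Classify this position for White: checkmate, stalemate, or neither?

neither

White to move; white king on b1.
In check: yes, from the black knight on c3.
King squares — a1: available; c1: available; a2: attacked by Pb3; b2: available; c2: attacked by Pb3.
Legal moves for White: Kb2, Kc1, Ka1.
White is in check but has 3 legal moves → neither.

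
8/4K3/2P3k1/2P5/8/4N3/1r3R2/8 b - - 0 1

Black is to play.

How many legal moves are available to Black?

17

Black to move; king on g6.
In check: no.
Legal moves: Kh7, Kg7, Kh6, Kh5, Kg5, Rb8, Rb7+, Rb6, Rb5, Rb4, Rb3, Rxf2, Re2, Rd2, Rc2, Ra2, Rb1.
Count: 17.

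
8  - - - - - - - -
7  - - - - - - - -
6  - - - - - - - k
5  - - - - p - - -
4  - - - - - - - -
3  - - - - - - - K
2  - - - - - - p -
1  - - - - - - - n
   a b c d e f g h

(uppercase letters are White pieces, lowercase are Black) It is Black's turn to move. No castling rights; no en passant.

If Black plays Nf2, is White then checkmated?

no

After Nf2: white king on h3; in check: yes, from the black knight on f2.
White has 4 legal replies: Kh4, Kg3, Kh2, Kxg2.
In check but a legal move exists → not checkmate.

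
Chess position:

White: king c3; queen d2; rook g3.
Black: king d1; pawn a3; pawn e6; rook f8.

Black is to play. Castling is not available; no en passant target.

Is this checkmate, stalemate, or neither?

checkmate

Black to move; black king on d1.
In check: yes, from the white queen on d2.
King squares — c1: attacked by Qd2; e1: attacked by Qd2; c2: attacked by Qd2; d2: attacked by Kc3; e2: attacked by Qd2.
Legal moves for Black: none.
In check with no legal moves → checkmate.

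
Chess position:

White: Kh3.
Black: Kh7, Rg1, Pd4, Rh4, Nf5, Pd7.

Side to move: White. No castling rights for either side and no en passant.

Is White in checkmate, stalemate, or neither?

White to move; white king on h3.
In check: yes, from the black rook on h4.
King squares — g2: attacked by Rg1; h2: attacked by Rh4; g3: attacked by Rg1; g4: attacked by Rg1; h4: attacked by Nf5.
Legal moves for White: none.
In check with no legal moves → checkmate.

checkmate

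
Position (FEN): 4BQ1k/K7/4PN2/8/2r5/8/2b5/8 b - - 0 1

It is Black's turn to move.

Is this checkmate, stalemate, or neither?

checkmate

Black to move; black king on h8.
In check: yes, from the white queen on f8.
King squares — g7: attacked by Qf8; h7: attacked by Nf6; g8: attacked by Nf6.
Legal moves for Black: none.
In check with no legal moves → checkmate.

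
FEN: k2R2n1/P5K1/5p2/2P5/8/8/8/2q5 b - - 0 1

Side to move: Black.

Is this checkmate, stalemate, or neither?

Black to move; black king on a8.
In check: yes, from the white rook on d8.
Legal moves for Black: Kb7, Kxa7.
Black is in check but has 2 legal moves → neither.

neither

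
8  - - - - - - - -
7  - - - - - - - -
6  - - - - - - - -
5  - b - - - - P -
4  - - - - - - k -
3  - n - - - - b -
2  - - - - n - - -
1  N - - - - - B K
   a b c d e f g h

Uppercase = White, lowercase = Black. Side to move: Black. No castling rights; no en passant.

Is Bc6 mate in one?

After Bc6: white king on h1; in check: yes, from the black bishop on c6.
King squares — g1: own bishop; g2: attacked by Bc6; h2: attacked by Bg3.
White has no legal moves → checkmate.

yes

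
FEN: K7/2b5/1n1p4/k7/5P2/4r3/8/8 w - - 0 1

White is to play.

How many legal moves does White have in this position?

2

White to move; king on a8.
In check: yes, from the black knight on b6.
Legal moves: Kb7, Ka7.
Count: 2.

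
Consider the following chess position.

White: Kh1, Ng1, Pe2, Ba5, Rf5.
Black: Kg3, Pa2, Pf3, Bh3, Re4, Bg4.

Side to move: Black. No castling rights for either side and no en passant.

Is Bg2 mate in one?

yes

After Bg2: white king on h1; in check: yes, from the black bishop on g2.
King squares — g1: own knight; g2: attacked by Pf3; h2: attacked by Kg3.
White has no legal moves → checkmate.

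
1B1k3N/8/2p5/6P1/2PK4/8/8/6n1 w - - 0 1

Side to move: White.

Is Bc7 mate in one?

no

After Bc7: black king on d8; in check: yes, from the white bishop on c7.
Black has 5 legal replies: Ke8, Kc8, Ke7, Kd7, Kxc7.
In check but a legal move exists → not checkmate.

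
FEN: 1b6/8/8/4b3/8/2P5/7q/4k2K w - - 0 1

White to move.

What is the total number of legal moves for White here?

White to move; king on h1.
In check: yes, from the black queen on h2.
Legal moves: none.
Count: 0.

0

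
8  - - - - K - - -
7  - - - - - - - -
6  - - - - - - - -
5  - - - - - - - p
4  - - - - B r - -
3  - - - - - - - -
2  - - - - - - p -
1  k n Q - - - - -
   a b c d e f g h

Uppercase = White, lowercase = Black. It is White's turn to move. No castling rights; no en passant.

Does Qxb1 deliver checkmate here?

yes

After Qxb1: black king on a1; in check: yes, from the white queen on b1.
King squares — b1: attacked by Be4; a2: attacked by Qb1; b2: attacked by Qb1.
Black has no legal moves → checkmate.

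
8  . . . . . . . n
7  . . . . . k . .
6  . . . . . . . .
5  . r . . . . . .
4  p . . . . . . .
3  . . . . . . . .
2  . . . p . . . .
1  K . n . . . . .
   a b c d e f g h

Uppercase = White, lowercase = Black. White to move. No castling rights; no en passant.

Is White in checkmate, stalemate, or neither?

White to move; white king on a1.
In check: no.
King squares — b1: attacked by Rb5; a2: attacked by Nc1; b2: attacked by Rb5.
Legal moves for White: none.
Not in check and no legal moves → stalemate.

stalemate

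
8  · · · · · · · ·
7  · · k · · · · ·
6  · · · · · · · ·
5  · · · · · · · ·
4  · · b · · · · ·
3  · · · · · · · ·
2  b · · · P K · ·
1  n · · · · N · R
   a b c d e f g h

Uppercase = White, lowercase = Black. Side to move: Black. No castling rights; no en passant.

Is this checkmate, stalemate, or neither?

neither

Black to move; black king on c7.
In check: no.
Legal moves for Black include: Kd8, Kc8, Kb8, Kd7, Kb7, Kd6, Kc6, Kb6, Bg8, Bf7, Be6, Ba6, Bd5, Bb5, Bd3, Bcb3, Bxe2, Bab3, ... (list truncated; more exist).
Black has legal moves and is not in check → neither.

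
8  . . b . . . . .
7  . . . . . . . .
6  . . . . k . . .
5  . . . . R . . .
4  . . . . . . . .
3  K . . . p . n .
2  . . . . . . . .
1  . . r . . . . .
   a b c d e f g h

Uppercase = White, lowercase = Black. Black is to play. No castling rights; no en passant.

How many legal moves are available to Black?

5

Black to move; king on e6.
In check: yes, from the white rook on e5.
Legal moves: Kf7, Kd7, Kf6, Kd6, Kxe5.
Count: 5.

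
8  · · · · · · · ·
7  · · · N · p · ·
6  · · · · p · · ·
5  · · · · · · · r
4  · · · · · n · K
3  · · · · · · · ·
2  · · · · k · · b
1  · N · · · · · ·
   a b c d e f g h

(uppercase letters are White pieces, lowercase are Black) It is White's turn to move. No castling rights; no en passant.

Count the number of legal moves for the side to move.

1

White to move; king on h4.
In check: yes, from the black rook on h5.
Legal moves: Kg4.
Count: 1.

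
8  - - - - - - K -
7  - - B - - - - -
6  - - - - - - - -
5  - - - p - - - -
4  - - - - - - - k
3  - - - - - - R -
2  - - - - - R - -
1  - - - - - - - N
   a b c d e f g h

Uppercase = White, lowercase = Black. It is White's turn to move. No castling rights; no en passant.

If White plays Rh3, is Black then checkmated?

After Rh3: black king on h4; in check: yes, from the white rook on h3.
Black has 3 legal replies: Kg5, Kg4, Kxh3.
In check but a legal move exists → not checkmate.

no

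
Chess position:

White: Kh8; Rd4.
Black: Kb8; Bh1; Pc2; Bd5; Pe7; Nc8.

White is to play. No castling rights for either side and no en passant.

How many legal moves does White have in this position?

White to move; king on h8.
In check: no.
Legal moves: Kh7, Kg7, Rxd5, Rh4, Rg4, Rf4, Re4, Rc4, Rb4+, Ra4, Rd3, Rd2, Rd1.
Count: 13.

13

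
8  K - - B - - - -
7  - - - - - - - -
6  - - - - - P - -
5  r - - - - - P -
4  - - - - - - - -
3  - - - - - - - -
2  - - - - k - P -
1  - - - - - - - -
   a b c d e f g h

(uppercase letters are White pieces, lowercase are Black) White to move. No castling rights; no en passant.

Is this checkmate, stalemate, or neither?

White to move; white king on a8.
In check: yes, from the black rook on a5.
Legal moves for White: Kb8, Kb7, Bxa5.
White is in check but has 3 legal moves → neither.

neither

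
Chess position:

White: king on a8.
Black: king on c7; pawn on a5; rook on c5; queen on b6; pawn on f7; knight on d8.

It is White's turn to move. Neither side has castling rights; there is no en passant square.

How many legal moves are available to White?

0

White to move; king on a8.
In check: no.
Legal moves: none.
Count: 0.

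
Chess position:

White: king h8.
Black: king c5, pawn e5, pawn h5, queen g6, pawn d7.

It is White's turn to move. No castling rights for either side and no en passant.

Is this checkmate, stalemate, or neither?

White to move; white king on h8.
In check: no.
King squares — g7: attacked by Qg6; h7: attacked by Qg6; g8: attacked by Qg6.
Legal moves for White: none.
Not in check and no legal moves → stalemate.

stalemate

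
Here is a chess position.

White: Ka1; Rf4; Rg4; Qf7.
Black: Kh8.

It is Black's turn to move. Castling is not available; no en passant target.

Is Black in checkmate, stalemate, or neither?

Black to move; black king on h8.
In check: no.
King squares — g7: attacked by Rg4; h7: attacked by Qf7; g8: attacked by Rg4.
Legal moves for Black: none.
Not in check and no legal moves → stalemate.

stalemate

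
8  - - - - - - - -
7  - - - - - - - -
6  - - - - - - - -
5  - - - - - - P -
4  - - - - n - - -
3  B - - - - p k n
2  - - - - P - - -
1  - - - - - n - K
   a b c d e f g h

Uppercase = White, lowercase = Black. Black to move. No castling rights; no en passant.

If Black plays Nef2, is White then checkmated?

After Nef2: white king on h1; in check: yes, from the black knight on f2.
King squares — g1: attacked by Nh3; g2: attacked by Pf3; h2: attacked by Nf1.
White has no legal moves → checkmate.

yes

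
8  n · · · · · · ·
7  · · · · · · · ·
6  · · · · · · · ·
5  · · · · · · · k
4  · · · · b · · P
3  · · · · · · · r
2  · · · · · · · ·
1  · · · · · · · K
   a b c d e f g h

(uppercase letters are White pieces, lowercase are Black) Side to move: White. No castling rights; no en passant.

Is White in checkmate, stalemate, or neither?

White to move; white king on h1.
In check: yes, from the black rook on h3 and the black bishop on e4.
Legal moves for White: Kg1.
White is in check but has 1 legal move → neither.

neither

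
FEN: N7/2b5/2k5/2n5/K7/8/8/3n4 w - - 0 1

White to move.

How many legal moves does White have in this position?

White to move; king on a4.
In check: yes, from the black knight on c5.
Legal moves: Kb4, Ka3.
Count: 2.

2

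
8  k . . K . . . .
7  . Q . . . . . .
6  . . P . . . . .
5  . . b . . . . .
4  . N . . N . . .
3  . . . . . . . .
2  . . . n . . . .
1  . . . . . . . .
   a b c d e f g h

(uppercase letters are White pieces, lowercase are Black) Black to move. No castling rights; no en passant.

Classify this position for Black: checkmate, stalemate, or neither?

checkmate

Black to move; black king on a8.
In check: yes, from the white queen on b7.
King squares — a7: attacked by Qb7; b7: attacked by Pc6; b8: attacked by Qb7.
Legal moves for Black: none.
In check with no legal moves → checkmate.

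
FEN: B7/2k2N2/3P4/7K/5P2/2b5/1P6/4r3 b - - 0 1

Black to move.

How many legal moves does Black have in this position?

Black to move; king on c7.
In check: yes, from the white pawn on d6.
Legal moves: Kc8, Kb8, Kd7, Kb6.
Count: 4.

4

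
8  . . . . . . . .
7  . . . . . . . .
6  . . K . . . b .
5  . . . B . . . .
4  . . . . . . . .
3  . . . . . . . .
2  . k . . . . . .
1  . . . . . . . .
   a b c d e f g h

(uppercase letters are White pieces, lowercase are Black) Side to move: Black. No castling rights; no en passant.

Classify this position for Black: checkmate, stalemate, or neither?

neither

Black to move; black king on b2.
In check: no.
Legal moves for Black: Be8+, Bh7, Bf7, Bh5, Bf5, Be4, Bd3, Bc2, Bb1, Kc3, Ka3, Kc2, Kc1, Kb1, Ka1.
Black has 15 legal moves and is not in check → neither.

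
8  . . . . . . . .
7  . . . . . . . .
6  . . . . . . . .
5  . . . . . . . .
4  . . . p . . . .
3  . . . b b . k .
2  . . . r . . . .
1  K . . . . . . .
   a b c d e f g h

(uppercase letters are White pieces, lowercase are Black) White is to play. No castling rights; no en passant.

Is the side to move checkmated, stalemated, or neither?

White to move; white king on a1.
In check: no.
King squares — b1: attacked by Bd3; a2: attacked by Rd2; b2: attacked by Rd2.
Legal moves for White: none.
Not in check and no legal moves → stalemate.

stalemate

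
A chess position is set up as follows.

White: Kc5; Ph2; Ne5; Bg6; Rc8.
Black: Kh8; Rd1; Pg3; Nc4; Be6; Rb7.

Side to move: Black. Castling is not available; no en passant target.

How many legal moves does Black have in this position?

Black to move; king on h8.
In check: yes, from the white rook on c8.
Legal moves: Kg7, Bg8, Bxc8, Rd8.
Count: 4.

4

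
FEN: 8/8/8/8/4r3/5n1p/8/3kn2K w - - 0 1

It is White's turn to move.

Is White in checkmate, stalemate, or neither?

White to move; white king on h1.
In check: no.
King squares — g1: attacked by Nf3; g2: attacked by Ne1; h2: attacked by Nf3.
Legal moves for White: none.
Not in check and no legal moves → stalemate.

stalemate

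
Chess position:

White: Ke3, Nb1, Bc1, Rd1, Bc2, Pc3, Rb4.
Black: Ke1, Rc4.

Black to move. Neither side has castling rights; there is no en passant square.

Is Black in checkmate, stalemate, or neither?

Black to move; black king on e1.
In check: yes, from the white rook on d1.
King squares — d1: attacked by Bc2; f1: attacked by Rd1; d2: attacked by Nb1; e2: attacked by Ke3; f2: attacked by Ke3.
Legal moves for Black: none.
In check with no legal moves → checkmate.

checkmate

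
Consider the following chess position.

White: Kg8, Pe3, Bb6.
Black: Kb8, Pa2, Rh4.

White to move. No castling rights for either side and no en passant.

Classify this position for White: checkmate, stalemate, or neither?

White to move; white king on g8.
In check: no.
Legal moves for White: Kf8, Kg7, Kf7, Bd8, Bc7+, Ba7+, Bc5, Ba5, Bd4, e4.
White has 10 legal moves and is not in check → neither.

neither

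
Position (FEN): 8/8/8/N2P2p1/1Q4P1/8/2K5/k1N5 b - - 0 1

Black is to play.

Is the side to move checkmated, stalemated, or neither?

stalemate

Black to move; black king on a1.
In check: no.
King squares — b1: attacked by Kc2; a2: attacked by Nc1; b2: attacked by Kc2.
Legal moves for Black: none.
Not in check and no legal moves → stalemate.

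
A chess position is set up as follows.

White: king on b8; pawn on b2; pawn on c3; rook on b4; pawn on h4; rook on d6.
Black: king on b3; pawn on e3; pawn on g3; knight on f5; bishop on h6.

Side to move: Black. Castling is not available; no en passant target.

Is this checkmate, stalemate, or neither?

Black to move; black king on b3.
In check: yes, from the white rook on b4.
King squares — a2: available; b2: attacked by Rb4; c2: available; a3: attacked by Pb2; c3: attacked by Pb2; a4: attacked by Rb4; b4: attacked by Pc3; c4: attacked by Rb4.
Legal moves for Black: Kc2, Ka2.
Black is in check but has 2 legal moves → neither.

neither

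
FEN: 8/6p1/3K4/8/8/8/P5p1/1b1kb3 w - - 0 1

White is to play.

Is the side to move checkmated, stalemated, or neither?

White to move; white king on d6.
In check: no.
Legal moves for White: Ke7, Kd7, Kc7, Ke6, Kc6, Ke5, Kd5, Kc5, a3, a4.
White has 10 legal moves and is not in check → neither.

neither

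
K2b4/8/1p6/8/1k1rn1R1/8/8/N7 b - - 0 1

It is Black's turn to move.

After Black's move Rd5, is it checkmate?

no

After Rd5: white king on a8; in check: no.
White is not in check, so this cannot be checkmate.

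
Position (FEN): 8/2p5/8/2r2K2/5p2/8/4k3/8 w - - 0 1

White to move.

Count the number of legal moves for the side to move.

6

White to move; king on f5.
In check: yes, from the black rook on c5.
Legal moves: Kg6, Kf6, Ke6, Kg4, Kxf4, Ke4.
Count: 6.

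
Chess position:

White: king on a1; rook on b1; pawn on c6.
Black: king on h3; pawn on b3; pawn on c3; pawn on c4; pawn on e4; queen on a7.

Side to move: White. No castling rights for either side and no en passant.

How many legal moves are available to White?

White to move; king on a1.
In check: yes, from the black queen on a7.
Legal moves: none.
Count: 0.

0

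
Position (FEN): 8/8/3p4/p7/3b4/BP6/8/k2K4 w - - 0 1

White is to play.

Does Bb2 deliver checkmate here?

After Bb2: black king on a1; in check: yes, from the white bishop on b2.
Black has 4 legal replies: Kxb2, Ka2, Kb1, Bxb2.
In check but a legal move exists → not checkmate.

no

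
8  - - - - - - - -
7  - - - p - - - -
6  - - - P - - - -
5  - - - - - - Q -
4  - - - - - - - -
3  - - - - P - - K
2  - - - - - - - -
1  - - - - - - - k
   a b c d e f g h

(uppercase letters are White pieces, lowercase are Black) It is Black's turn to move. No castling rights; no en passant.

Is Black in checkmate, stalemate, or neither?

stalemate

Black to move; black king on h1.
In check: no.
King squares — g1: attacked by Qg5; g2: attacked by Kh3; h2: attacked by Kh3.
Legal moves for Black: none.
Not in check and no legal moves → stalemate.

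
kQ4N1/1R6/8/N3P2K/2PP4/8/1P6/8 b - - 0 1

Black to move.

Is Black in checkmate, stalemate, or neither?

Black to move; black king on a8.
In check: yes, from the white queen on b8.
King squares — a7: attacked by Rb7; b7: attacked by Na5; b8: attacked by Rb7.
Legal moves for Black: none.
In check with no legal moves → checkmate.

checkmate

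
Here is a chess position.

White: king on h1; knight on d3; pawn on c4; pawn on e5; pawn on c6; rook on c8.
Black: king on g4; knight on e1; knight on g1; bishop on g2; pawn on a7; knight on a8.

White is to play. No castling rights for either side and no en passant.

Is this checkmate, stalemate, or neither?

neither

White to move; white king on h1.
In check: yes, from the black bishop on g2.
King squares — g1: available; g2: attacked by Ne1; h2: available.
Legal moves for White: Kh2, Kxg1.
White is in check but has 2 legal moves → neither.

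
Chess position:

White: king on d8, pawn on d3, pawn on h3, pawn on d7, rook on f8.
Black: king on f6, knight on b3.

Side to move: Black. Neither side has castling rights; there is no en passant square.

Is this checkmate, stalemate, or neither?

Black to move; black king on f6.
In check: yes, from the white rook on f8.
Legal moves for Black: Kg7, Kg6, Ke6, Kg5, Ke5.
Black is in check but has 5 legal moves → neither.

neither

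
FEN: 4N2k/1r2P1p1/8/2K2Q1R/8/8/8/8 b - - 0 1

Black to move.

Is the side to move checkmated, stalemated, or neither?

neither

Black to move; black king on h8.
In check: yes, from the white rook on h5.
Legal moves for Black: Kg8.
Black is in check but has 1 legal move → neither.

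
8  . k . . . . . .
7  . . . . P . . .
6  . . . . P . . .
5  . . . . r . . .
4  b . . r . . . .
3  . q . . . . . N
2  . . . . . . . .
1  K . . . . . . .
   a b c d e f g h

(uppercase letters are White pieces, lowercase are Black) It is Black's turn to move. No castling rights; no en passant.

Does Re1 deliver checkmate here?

After Re1: white king on a1; in check: yes, from the black rook on e1.
King squares — b1: attacked by Re1; a2: attacked by Qb3; b2: attacked by Qb3.
White has no legal moves → checkmate.

yes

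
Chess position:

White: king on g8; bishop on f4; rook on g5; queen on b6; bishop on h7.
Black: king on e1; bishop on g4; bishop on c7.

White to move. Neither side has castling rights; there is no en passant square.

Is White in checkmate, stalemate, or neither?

White to move; white king on g8.
In check: no.
Legal moves for White include: Kh8, Kf8, Kg7, Kf7, Bg6, Bf5, Be4, Bd3, Bc2, Bb1, Qb8, Qxc7, Qb7, Qa7, Qh6, Qg6, Qf6, Qe6+, ... (list truncated; more exist).
White has legal moves and is not in check → neither.

neither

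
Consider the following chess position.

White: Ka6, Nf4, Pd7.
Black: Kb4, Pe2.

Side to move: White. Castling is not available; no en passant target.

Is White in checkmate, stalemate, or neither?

neither

White to move; white king on a6.
In check: no.
Legal moves for White: Kb7, Ka7, Kb6, Ng6, Ne6, Nh5, Nd5+, Nh3, Nd3+, Ng2, Nxe2, d8=Q, d8=R, d8=B, d8=N.
White has 15 legal moves and is not in check → neither.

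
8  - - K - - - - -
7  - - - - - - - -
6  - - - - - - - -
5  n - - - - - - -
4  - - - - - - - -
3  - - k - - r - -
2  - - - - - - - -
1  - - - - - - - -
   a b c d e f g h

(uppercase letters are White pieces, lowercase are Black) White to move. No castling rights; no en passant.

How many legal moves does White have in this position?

4

White to move; king on c8.
In check: no.
Legal moves: Kd8, Kb8, Kd7, Kc7.
Count: 4.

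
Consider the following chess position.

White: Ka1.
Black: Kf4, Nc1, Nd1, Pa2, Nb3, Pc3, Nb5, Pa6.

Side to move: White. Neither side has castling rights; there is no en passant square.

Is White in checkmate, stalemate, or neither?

checkmate

White to move; white king on a1.
In check: yes, from the black knight on b3.
King squares — b1: attacked by Pa2; a2: attacked by Nc1; b2: attacked by Nd1.
Legal moves for White: none.
In check with no legal moves → checkmate.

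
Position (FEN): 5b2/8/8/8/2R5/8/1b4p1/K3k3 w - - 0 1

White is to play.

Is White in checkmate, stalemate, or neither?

White to move; white king on a1.
In check: yes, from the black bishop on b2.
King squares — b1: available; a2: available; b2: available.
Legal moves for White: Kxb2, Ka2, Kb1.
White is in check but has 3 legal moves → neither.

neither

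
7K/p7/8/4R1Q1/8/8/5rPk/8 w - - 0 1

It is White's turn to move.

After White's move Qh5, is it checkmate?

After Qh5: black king on h2; in check: yes, from the white queen on h5.
Black has 3 legal replies: Kg3, Kxg2, Kg1.
In check but a legal move exists → not checkmate.

no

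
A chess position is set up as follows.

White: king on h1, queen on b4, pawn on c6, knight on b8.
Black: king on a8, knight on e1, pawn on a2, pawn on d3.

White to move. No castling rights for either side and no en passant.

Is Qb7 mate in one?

After Qb7: black king on a8; in check: yes, from the white queen on b7.
King squares — a7: attacked by Qb7; b7: attacked by Pc6; b8: attacked by Qb7.
Black has no legal moves → checkmate.

yes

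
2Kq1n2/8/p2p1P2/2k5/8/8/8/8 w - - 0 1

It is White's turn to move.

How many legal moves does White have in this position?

White to move; king on c8.
In check: yes, from the black queen on d8.
Legal moves: Kxd8, Kb7.
Count: 2.

2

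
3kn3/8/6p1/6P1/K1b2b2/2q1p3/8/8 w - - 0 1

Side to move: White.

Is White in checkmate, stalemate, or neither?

White to move; white king on a4.
In check: no.
King squares — a3: attacked by Qc3; b3: attacked by Qc3; b4: attacked by Qc3; a5: attacked by Qc3; b5: attacked by Bc4.
Legal moves for White: none.
Not in check and no legal moves → stalemate.

stalemate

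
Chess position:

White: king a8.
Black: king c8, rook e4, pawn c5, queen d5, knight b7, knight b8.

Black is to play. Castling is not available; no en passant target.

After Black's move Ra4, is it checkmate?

After Ra4: white king on a8; in check: yes, from the black rook on a4.
King squares — a7: attacked by Ra4; b7: attacked by Qd5; b8: attacked by Kc8.
White has no legal moves → checkmate.

yes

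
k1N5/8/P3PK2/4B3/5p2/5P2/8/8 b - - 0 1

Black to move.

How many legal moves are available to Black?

0

Black to move; king on a8.
In check: no.
Legal moves: none.
Count: 0.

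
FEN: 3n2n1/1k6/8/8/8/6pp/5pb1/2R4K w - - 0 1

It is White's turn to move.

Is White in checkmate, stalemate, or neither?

White to move; white king on h1.
In check: yes, from the black bishop on g2.
King squares — g1: attacked by Pf2; g2: attacked by Ph3; h2: attacked by Pg3.
Legal moves for White: none.
In check with no legal moves → checkmate.

checkmate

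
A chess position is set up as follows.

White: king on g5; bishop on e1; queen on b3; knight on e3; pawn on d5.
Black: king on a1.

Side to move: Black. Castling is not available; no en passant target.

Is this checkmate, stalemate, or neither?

stalemate

Black to move; black king on a1.
In check: no.
King squares — b1: attacked by Qb3; a2: attacked by Qb3; b2: attacked by Qb3.
Legal moves for Black: none.
Not in check and no legal moves → stalemate.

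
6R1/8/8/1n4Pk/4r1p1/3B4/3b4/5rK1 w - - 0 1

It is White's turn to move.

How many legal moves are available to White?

4

White to move; king on g1.
In check: yes, from the black rook on f1.
Legal moves: Kh2, Kg2, Kxf1, Bxf1.
Count: 4.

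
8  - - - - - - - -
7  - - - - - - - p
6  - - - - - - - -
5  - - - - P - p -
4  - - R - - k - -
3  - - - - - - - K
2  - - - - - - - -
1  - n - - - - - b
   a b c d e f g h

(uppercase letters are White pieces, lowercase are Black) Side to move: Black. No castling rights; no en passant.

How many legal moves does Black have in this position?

5

Black to move; king on f4.
In check: yes, from the white rook on c4.
Legal moves: Kf5, Kxe5, Kf3, Ke3, Be4.
Count: 5.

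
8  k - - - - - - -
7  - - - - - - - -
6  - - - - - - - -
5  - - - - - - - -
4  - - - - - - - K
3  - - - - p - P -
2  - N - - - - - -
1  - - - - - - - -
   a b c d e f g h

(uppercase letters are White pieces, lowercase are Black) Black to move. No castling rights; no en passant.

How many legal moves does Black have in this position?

4

Black to move; king on a8.
In check: no.
Legal moves: Kb8, Kb7, Ka7, e2.
Count: 4.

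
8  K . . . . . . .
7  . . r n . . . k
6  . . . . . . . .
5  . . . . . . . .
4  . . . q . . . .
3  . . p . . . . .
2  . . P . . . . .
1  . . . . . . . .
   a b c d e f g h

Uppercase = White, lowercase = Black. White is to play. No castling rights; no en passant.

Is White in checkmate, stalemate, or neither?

White to move; white king on a8.
In check: no.
King squares — a7: attacked by Qd4; b7: attacked by Rc7; b8: attacked by Nd7.
Legal moves for White: none.
Not in check and no legal moves → stalemate.

stalemate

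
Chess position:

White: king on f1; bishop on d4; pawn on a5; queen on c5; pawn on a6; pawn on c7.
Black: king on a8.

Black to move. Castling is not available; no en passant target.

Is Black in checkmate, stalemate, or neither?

Black to move; black king on a8.
In check: no.
King squares — a7: attacked by Qc5; b7: attacked by Pa6; b8: attacked by Pc7.
Legal moves for Black: none.
Not in check and no legal moves → stalemate.

stalemate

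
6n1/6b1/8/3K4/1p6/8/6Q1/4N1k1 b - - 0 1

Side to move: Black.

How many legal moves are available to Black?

Black to move; king on g1.
In check: yes, from the white queen on g2.
Legal moves: none.
Count: 0.

0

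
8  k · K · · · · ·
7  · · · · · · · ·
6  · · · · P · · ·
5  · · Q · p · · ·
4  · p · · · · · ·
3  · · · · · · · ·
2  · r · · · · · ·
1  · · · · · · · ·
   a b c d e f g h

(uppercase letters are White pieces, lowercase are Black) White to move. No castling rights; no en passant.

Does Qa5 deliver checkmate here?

yes

After Qa5: black king on a8; in check: yes, from the white queen on a5.
King squares — a7: attacked by Qa5; b7: attacked by Kc8; b8: attacked by Kc8.
Black has no legal moves → checkmate.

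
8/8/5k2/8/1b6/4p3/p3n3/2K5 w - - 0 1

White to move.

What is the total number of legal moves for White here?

3

White to move; king on c1.
In check: yes, from the black knight on e2.
Legal moves: Kc2, Kb2, Kd1.
Count: 3.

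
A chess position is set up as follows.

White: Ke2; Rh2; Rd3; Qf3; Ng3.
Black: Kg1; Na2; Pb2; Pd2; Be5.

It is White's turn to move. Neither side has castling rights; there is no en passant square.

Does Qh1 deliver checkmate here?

yes

After Qh1: black king on g1; in check: yes, from the white queen on h1.
King squares — f1: attacked by Qh1; h1: attacked by Rh2; f2: attacked by Ke2; g2: attacked by Qh1; h2: attacked by Qh1.
Black has no legal moves → checkmate.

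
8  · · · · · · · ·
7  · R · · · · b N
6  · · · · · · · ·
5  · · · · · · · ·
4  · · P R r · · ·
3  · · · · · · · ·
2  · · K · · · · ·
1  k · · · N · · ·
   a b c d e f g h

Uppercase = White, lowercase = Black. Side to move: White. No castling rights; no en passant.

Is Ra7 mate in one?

After Ra7: black king on a1; in check: yes, from the white rook on a7.
King squares — b1: attacked by Kc2; a2: attacked by Ra7; b2: attacked by Kc2.
Black has no legal moves → checkmate.

yes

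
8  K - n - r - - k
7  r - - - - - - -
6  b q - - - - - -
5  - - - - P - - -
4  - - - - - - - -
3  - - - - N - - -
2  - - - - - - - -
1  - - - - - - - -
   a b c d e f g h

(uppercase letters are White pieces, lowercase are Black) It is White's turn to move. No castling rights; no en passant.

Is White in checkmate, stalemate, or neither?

White to move; white king on a8.
In check: yes, from the black rook on a7.
King squares — a7: attacked by Qb6; b7: attacked by Ba6; b8: attacked by Qb6.
Legal moves for White: none.
In check with no legal moves → checkmate.

checkmate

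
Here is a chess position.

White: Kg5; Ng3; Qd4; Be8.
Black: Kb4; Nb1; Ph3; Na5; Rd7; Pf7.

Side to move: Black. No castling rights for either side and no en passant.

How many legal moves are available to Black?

Black to move; king on b4.
In check: yes, from the white queen on d4.
Legal moves: Kb5, Kb3, Ka3, Rxd4, Nc4.
Count: 5.

5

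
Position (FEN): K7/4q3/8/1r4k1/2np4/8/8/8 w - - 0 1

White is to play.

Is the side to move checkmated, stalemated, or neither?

stalemate

White to move; white king on a8.
In check: no.
King squares — a7: attacked by Qe7; b7: attacked by Rb5; b8: attacked by Rb5.
Legal moves for White: none.
Not in check and no legal moves → stalemate.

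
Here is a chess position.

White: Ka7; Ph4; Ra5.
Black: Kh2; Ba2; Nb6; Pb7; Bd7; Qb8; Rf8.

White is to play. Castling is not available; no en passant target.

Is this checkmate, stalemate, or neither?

White to move; white king on a7.
In check: yes, from the black queen on b8.
King squares — a6: attacked by Pb7; b6: available; b7: attacked by Qb8; a8: attacked by Nb6; b8: attacked by Rf8.
Legal moves for White: Kxb6.
White is in check but has 1 legal move → neither.

neither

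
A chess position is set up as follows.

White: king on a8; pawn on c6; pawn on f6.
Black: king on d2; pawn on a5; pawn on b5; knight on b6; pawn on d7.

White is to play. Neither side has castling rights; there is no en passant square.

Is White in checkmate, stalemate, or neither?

neither

White to move; white king on a8.
In check: yes, from the black knight on b6.
Legal moves for White: Kb8, Kb7, Ka7.
White is in check but has 3 legal moves → neither.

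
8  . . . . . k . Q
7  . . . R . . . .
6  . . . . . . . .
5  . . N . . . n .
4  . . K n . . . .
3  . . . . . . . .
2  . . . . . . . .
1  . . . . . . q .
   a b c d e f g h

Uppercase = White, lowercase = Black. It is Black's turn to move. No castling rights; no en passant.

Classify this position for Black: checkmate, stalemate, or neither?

checkmate

Black to move; black king on f8.
In check: yes, from the white queen on h8.
King squares — e7: attacked by Rd7; f7: attacked by Rd7; g7: attacked by Rd7; e8: attacked by Qh8; g8: attacked by Qh8.
Legal moves for Black: none.
In check with no legal moves → checkmate.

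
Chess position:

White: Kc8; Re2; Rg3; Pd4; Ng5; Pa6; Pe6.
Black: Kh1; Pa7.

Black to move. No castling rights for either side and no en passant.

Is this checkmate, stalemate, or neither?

stalemate

Black to move; black king on h1.
In check: no.
King squares — g1: attacked by Rg3; g2: attacked by Re2; h2: attacked by Re2.
Legal moves for Black: none.
Not in check and no legal moves → stalemate.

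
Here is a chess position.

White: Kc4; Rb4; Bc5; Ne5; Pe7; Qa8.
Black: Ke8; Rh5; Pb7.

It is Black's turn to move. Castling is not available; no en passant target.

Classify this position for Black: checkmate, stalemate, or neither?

Black to move; black king on e8.
In check: yes, from the white queen on a8.
King squares — d7: attacked by Ne5; e7: attacked by Bc5; f7: attacked by Ne5; d8: attacked by Pe7; f8: attacked by Pe7.
Legal moves for Black: none.
In check with no legal moves → checkmate.

checkmate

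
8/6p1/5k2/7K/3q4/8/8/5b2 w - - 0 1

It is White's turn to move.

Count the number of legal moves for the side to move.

White to move; king on h5.
In check: no.
Legal moves: none.
Count: 0.

0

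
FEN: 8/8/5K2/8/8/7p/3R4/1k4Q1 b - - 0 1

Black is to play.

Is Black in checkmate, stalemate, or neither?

checkmate

Black to move; black king on b1.
In check: yes, from the white queen on g1.
King squares — a1: attacked by Qg1; c1: attacked by Qg1; a2: attacked by Rd2; b2: attacked by Rd2; c2: attacked by Rd2.
Legal moves for Black: none.
In check with no legal moves → checkmate.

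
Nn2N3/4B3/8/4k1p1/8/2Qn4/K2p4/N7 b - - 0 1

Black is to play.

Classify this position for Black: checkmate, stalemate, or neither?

neither

Black to move; black king on e5.
In check: yes, from the white queen on c3.
King squares — d4: attacked by Qc3; e4: available; f4: available; d5: available; f5: available; d6: attacked by Be7; e6: available; f6: attacked by Qc3.
Legal moves for Black: Ke6, Kf5, Kd5, Kf4, Ke4.
Black is in check but has 5 legal moves → neither.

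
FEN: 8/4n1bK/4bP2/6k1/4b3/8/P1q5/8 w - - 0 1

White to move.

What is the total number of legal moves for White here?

1

White to move; king on h7.
In check: yes, from the black bishop on e4.
Legal moves: Kxg7.
Count: 1.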